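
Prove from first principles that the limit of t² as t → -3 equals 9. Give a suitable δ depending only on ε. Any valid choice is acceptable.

δ = min(2, ε/8)

Fix ε > 0. We seek δ > 0 with 0 < |t + 3| < δ ⇒ |t² − 9| < ε.
Factor: t² − 9 = (t + 3)(t - 3), so |t² − 9| = |t + 3|·|t - 3|.
Impose δ ≤ 2 so that |t| < 5; then |t - 3| ≤ 8.
Hence |t² − 9| ≤ 8|t + 3|, which is < ε once |t + 3| < ε/8.
Take δ = min(2, ε/8). If 0 < |t + 3| < δ then both bounds hold and |t² − 9| ≤ 8|t + 3| < 8·(ε/8) = ε.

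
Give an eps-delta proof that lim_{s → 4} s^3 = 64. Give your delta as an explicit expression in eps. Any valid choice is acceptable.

delta = min(1, eps/61)

Let eps > 0 be given. We seek delta > 0 with 0 < |s − 4| < delta ⇒ |s^3 − 64| < eps.
Factor: s^3 − 64 = (s − 4)(s^2 + 4s + 16), so |s^3 − 64| = |s − 4|·|s^2 + 4s + 16|.
Impose delta ≤ 1 so that |s| < 5; then |s^2 + 4s + 16| ≤ 61.
Hence |s^3 − 64| ≤ 61|s − 4|, which is < eps once |s − 4| < eps/61.
Take delta = min(1, eps/61). If 0 < |s − 4| < delta then both bounds hold and |s^3 − 64| ≤ 61|s − 4| < 61·(eps/61) = eps.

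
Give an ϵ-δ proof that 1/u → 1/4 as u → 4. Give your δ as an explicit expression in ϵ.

Let ϵ > 0 be given. We seek δ > 0 such that 0 < |u − 4| < δ implies |1/u − (1/4)| < ϵ.
|1/u − (1/4)| = |4 − u|/(4·|u|) = |u − 4|/(4|u|).
Require δ ≤ 2 so that |u| > 4 − 2 = 2, hence 4|u| > 8.
Then |1/u − (1/4)| < |u − 4|/8, which is < ϵ when |u − 4| < 8ϵ.
Take δ = min(2, 8ϵ). Then 0 < |u − 4| < δ gives both |u − 4| < 2 and |u − 4| < 8ϵ, so |1/u − (1/4)| < ϵ.

δ = min(2, 8ϵ)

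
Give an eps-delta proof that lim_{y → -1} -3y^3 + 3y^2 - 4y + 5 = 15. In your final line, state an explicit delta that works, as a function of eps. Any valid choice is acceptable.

delta = min(2, eps/55)

Suppose eps > 0. We want delta > 0 such that 0 < |y + 1| < delta implies |(-3y^3 + 3y^2 - 4y + 5) − 15| < eps.
(-3y^3 + 3y^2 - 4y + 5) − 15 = -3y^3 + 3y^2 - 4y - 10 = (y + 1)(-3y^2 + 6y - 10).
So |(-3y^3 + 3y^2 - 4y + 5) − 15| = |y + 1|·|-3y^2 + 6y - 10|.
Assume first that |y + 1| < 2, so |y| < 3. Then |-3y^2 + 6y - 10| ≤ 3·3^2 + 6·3 + 10 = 55.
Hence |(-3y^3 + 3y^2 - 4y + 5) − 15| ≤ 55|y + 1| < eps provided |y + 1| < eps/55.
Choosing delta = min(2, eps/55) ensures both conditions, hence |(-3y^3 + 3y^2 - 4y + 5) − 15| < eps.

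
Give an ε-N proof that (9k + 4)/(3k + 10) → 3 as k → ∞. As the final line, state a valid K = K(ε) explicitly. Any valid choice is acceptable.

K = (26/3)/ε

Let ε > 0 be given. For k ≥ 1, |(9k + 4)/(3k + 10) − 3| = |-78|/(3(3k + 10)) = 78/(3(3k + 10)).
Since 3k + 10 ≥ 3k for k ≥ 1, this is ≤ 78/(3·3k) = (26/3)/k.
So |(9k + 4)/(3k + 10) − 3| < ε whenever k > (26/3)/ε.
Take K = (26/3)/ε. If k > K then |(9k + 4)/(3k + 10) − 3| ≤ (26/3)/k < ε.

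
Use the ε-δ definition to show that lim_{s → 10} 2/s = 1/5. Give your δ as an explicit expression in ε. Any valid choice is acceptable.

δ = min(5, 25ε)

Let ε > 0. We seek δ > 0 such that 0 < |s − 10| < δ implies |2/s − (1/5)| < ε.
|2/s − (1/5)| = 2·|10 − s|/(10·|s|) = 2|s − 10|/(10|s|).
Restrict δ ≤ 5. Then |s − 10| < 5 gives |s| > 5, so 10|s| > 50.
Then |2/s − (1/5)| < 2|s − 10|/50, which is < ε when |s − 10| < 25ε.
Take δ = min(5, 25ε). Then 0 < |s − 10| < δ gives both |s − 10| < 5 and |s − 10| < 25ε, so |2/s − (1/5)| < ε.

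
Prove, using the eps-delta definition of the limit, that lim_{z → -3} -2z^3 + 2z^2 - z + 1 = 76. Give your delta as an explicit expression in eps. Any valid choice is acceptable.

Suppose eps > 0. We want delta > 0 such that 0 < |z + 3| < delta implies |(-2z^3 + 2z^2 - z + 1) − 76| < eps.
(-2z^3 + 2z^2 - z + 1) − 76 = -2z^3 + 2z^2 - z - 75 = (z + 3)(-2z^2 + 8z - 25).
So |(-2z^3 + 2z^2 - z + 1) − 76| = |z + 3|·|-2z^2 + 8z - 25|.
Assume first that |z + 3| < 1, so |z| < 4. Then |-2z^2 + 8z - 25| ≤ 2·4^2 + 8·4 + 25 = 89.
Hence |(-2z^3 + 2z^2 - z + 1) − 76| ≤ 89|z + 3| < eps provided |z + 3| < eps/89.
Take delta = min(1, eps/89). Then 0 < |z + 3| < delta gives both |z + 3| < 1 and |z + 3| < eps/89, so |(-2z^3 + 2z^2 - z + 1) − 76| < eps.

delta = min(1, eps/89)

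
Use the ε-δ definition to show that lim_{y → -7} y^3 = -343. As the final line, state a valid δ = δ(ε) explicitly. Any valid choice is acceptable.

Let ε > 0 be given. We seek δ > 0 with 0 < |y + 7| < δ ⇒ |y^3 + 343| < ε.
Factor: y^3 + 343 = (y + 7)(y^2 - 7y + 49), so |y^3 + 343| = |y + 7|·|y^2 - 7y + 49|.
Impose δ ≤ 1 so that |y| < 8; then |y^2 - 7y + 49| ≤ 169.
Hence |y^3 + 343| ≤ 169|y + 7|, which is < ε once |y + 7| < ε/169.
Take δ = min(1, ε/169). If 0 < |y + 7| < δ then both bounds hold and |y^3 + 343| ≤ 169|y + 7| < 169·(ε/169) = ε.

δ = min(1, ε/169)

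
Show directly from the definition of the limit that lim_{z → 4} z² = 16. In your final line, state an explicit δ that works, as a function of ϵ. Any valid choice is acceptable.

δ = min(1, ϵ/9)

Suppose ϵ > 0. We seek δ > 0 with 0 < |z − 4| < δ ⇒ |z² − 16| < ϵ.
Factor: z² − 16 = (z − 4)(z + 4), so |z² − 16| = |z − 4|·|z + 4|.
Impose δ ≤ 1 so that |z| < 5; then |z + 4| ≤ 9.
Hence |z² − 16| ≤ 9|z − 4|, which is < ϵ once |z − 4| < ϵ/9.
Take δ = min(1, ϵ/9). If 0 < |z − 4| < δ then both bounds hold and |z² − 16| ≤ 9|z − 4| < 9·(ϵ/9) = ϵ.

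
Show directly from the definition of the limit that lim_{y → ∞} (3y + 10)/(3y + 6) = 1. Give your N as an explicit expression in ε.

N = (4/3)/ε

Let ε > 0 be given. We seek N > 0 such that y > N implies |(3y + 10)/(3y + 6) − 1| < ε.
(3y + 10)/(3y + 6) − 1 = (3(3y + 10) − 3(3y + 6)) / (3(3y + 6)) = 12/(3(3y + 6)).
For y > 0 we have 3y + 6 > 3y, so |(3y + 10)/(3y + 6) − 1| = 12/(3(3y + 6)) < 12/(3·3y) = (4/3)/y.
Thus |(3y + 10)/(3y + 6) − 1| < ε whenever y > (4/3)/ε.
Take N = (4/3)/ε. If y > N then |(3y + 10)/(3y + 6) − 1| < (4/3)/y < ε.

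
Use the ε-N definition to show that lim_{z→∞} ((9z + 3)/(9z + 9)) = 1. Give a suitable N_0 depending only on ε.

N_0 = (2/3)/ε

Let ε > 0 be given. We seek N_0 > 0 such that z > N_0 implies |(9z + 3)/(9z + 9) − 1| < ε.
(9z + 3)/(9z + 9) − 1 = (9(9z + 3) − 9(9z + 9)) / (9(9z + 9)) = -54/(9(9z + 9)).
For z > 0 we have 9z + 9 > 9z, so |(9z + 3)/(9z + 9) − 1| = 54/(9(9z + 9)) < 54/(9·9z) = (2/3)/z.
Thus |(9z + 3)/(9z + 9) − 1| < ε whenever z > (2/3)/ε.
Take N_0 = (2/3)/ε. If z > N_0 then |(9z + 3)/(9z + 9) − 1| < (2/3)/z < ε.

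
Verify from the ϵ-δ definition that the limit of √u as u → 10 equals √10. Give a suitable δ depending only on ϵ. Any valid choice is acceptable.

Fix ϵ > 0. We want δ > 0 such that 0 < |u − 10| < δ implies |√u − √10| < ϵ.
Rationalise: √u − √10 = (u − 10)/(√u + √10), so |√u − √10| = |u − 10|/(√u + √10).
Restrict δ ≤ 10 so that |u − 10| < 10 forces u > 0, and then √u + √10 > √10.
Hence |√u − √10| < |u − 10|/√10, which is < ϵ once |u − 10| < √10·ϵ.
Take δ = min(10, √10·ϵ). If 0 < |u − 10| < δ then u > 0 and |√u − √10| < |u − 10|/√10 < ϵ.

δ = min(10, √10·ϵ)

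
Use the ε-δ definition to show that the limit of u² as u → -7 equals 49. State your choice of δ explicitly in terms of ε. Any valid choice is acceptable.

Let ε > 0. We seek δ > 0 with 0 < |u + 7| < δ ⇒ |u² − 49| < ε.
Factor: u² − 49 = (u + 7)(u - 7), so |u² − 49| = |u + 7|·|u - 7|.
Impose δ ≤ 1 so that |u| < 8; then |u - 7| ≤ 15.
Hence |u² − 49| ≤ 15|u + 7|, which is < ε once |u + 7| < ε/15.
Take δ = min(1, ε/15). If 0 < |u + 7| < δ then both bounds hold and |u² − 49| ≤ 15|u + 7| < 15·(ε/15) = ε.

δ = min(1, ε/15)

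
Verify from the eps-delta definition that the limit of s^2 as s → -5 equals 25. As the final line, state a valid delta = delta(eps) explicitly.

Let eps > 0 be given. We seek delta > 0 with 0 < |s + 5| < delta ⇒ |s^2 − 25| < eps.
Factor: s^2 − 25 = (s + 5)(s - 5), so |s^2 − 25| = |s + 5|·|s - 5|.
Restrict delta ≤ 1. Then |s + 5| < 1 gives |s| < 6, so by the triangle inequality |s - 5| ≤ 6 + 5 = 11.
Hence |s^2 − 25| ≤ 11|s + 5|, which is < eps once |s + 5| < eps/11.
Take delta = min(1, eps/11). If 0 < |s + 5| < delta then both bounds hold and |s^2 − 25| ≤ 11|s + 5| < 11·(eps/11) = eps.

delta = min(1, eps/11)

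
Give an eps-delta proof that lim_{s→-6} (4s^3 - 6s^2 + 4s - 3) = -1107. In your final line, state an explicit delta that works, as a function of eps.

delta = min(1, eps/590)

Let eps > 0. We want delta > 0 such that 0 < |s + 6| < delta implies |(4s^3 - 6s^2 + 4s - 3) + 1107| < eps.
(4s^3 - 6s^2 + 4s - 3) + 1107 = 4s^3 - 6s^2 + 4s + 1104 = (s + 6)(4s^2 - 30s + 184).
So |(4s^3 - 6s^2 + 4s - 3) + 1107| = |s + 6|·|4s^2 - 30s + 184|.
Assume first that |s + 6| < 1, so |s| < 7. Then |4s^2 - 30s + 184| ≤ 4·7^2 + 30·7 + 184 = 590.
Hence |(4s^3 - 6s^2 + 4s - 3) + 1107| ≤ 590|s + 6| < eps provided |s + 6| < eps/590.
Choosing delta = min(1, eps/590) ensures both conditions, hence |(4s^3 - 6s^2 + 4s - 3) + 1107| < eps.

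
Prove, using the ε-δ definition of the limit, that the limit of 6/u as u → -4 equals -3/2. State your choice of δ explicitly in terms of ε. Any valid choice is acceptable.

δ = min(2, (4/3)ε)

Suppose ε > 0. We seek δ > 0 such that 0 < |u + 4| < δ implies |6/u + 3/2| < ε.
|6/u + 3/2| = 6·|-4 − u|/(4·|u|) = 6|u + 4|/(4|u|).
Restrict δ ≤ 2. Then |u + 4| < 2 gives |u| > 2, so 4|u| > 8.
Then |6/u + 3/2| < 6|u + 4|/8, which is < ε when |u + 4| < (4/3)ε.
Take δ = min(2, (4/3)ε). Then 0 < |u + 4| < δ gives both |u + 4| < 2 and |u + 4| < (4/3)ε, so |6/u + 3/2| < ε.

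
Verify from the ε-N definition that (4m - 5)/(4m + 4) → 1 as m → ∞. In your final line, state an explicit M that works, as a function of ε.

Suppose ε > 0. For m ≥ 1, |(4m - 5)/(4m + 4) − 1| = |-36|/(4(4m + 4)) = 36/(4(4m + 4)).
Since 4m + 4 ≥ 4m for m ≥ 1, this is ≤ 36/(4·4m) = (9/4)/m.
So |(4m - 5)/(4m + 4) − 1| < ε whenever m > (9/4)/ε.
Take M = (9/4)/ε. If m > M then |(4m - 5)/(4m + 4) − 1| ≤ (9/4)/m < ε.

M = (9/4)/ε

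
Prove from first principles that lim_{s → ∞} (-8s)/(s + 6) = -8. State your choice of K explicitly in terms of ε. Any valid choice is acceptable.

Suppose ε > 0. We seek K > 0 such that s > K implies |(-8s)/(s + 6) + 8| < ε.
(-8s)/(s + 6) + 8 = ((-8s) − (-8)(s + 6)) / ((s + 6)) = 48/((s + 6)).
For s > 0 we have s + 6 > s, so |(-8s)/(s + 6) + 8| = 48/((s + 6)) < 48/(s) = 48/s.
Thus |(-8s)/(s + 6) + 8| < ε whenever s > 48/ε.
Take K = 48/ε. If s > K then |(-8s)/(s + 6) + 8| < 48/s < ε.

K = 48/ε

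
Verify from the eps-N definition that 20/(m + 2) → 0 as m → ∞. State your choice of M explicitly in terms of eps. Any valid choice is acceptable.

M = 20/eps

Let eps > 0. For m ≥ 1, |20/(m + 2) − 0| = 20/(m + 2) ≤ 20/m.
We need 20/m < eps, i.e. m > 20/eps.
Take M = 20/eps. If m > M then |20/(m + 2)| ≤ 20/m < eps.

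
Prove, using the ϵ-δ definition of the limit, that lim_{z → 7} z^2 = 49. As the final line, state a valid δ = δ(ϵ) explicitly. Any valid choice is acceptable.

δ = min(1, ϵ/15)

Let ϵ > 0 be given. We seek δ > 0 with 0 < |z − 7| < δ ⇒ |z^2 − 49| < ϵ.
Factor: z^2 − 49 = (z − 7)(z + 7), so |z^2 − 49| = |z − 7|·|z + 7|.
Restrict δ ≤ 1. Then |z − 7| < 1 gives |z| < 8, so by the triangle inequality |z + 7| ≤ 8 + 7 = 15.
Hence |z^2 − 49| ≤ 15|z − 7|, which is < ϵ once |z − 7| < ϵ/15.
Take δ = min(1, ϵ/15). If 0 < |z − 7| < δ then both bounds hold and |z^2 − 49| ≤ 15|z − 7| < 15·(ϵ/15) = ϵ.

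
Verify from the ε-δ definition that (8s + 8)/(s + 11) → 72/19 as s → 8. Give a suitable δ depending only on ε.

Fix ε > 0. We want δ > 0 with 0 < |s − 8| < δ ⇒ |(8s + 8)/(s + 11) − (72/19)| < ε.
Combining over a common denominator, (8s + 8)/(s + 11) − (72/19) = [(8s + 8)·19 − 72·(s + 11)] / [19·(s + 11)] = 80(s − 8) / (19(s + 11)).
So |(8s + 8)/(s + 11) − (72/19)| = 80|s − 8| / (19·|s + 11|).
Restrict δ ≤ 19/2. Then |s − 8| < 19/2 gives |s + 11| = |(s − 8) + 19| ≥ 19 − 19/2 = 19/2.
Hence |(8s + 8)/(s + 11) − (72/19)| < 80|s − 8|/(19·(19/2)) = (160/361)|s − 8|, which is < ε once |s − 8| < (361/160)ε.
Take δ = min(19/2, (361/160)ε). Then 0 < |s − 8| < δ forces both bounds, so |(8s + 8)/(s + 11) − (72/19)| < ε.

δ = min(19/2, (361/160)ε)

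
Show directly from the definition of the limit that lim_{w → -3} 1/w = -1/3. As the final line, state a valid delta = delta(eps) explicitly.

Suppose eps > 0. We seek delta > 0 such that 0 < |w + 3| < delta implies |1/w + 1/3| < eps.
|1/w + 1/3| = |-3 − w|/(3·|w|) = |w + 3|/(3|w|).
Require delta ≤ 3/2 so that |w| > 3 − 3/2 = 3/2, hence 3|w| > 9/2.
Then |1/w + 1/3| < |w + 3|/(9/2), which is < eps when |w + 3| < (9/2)eps.
Take delta = min(3/2, (9/2)eps). Then 0 < |w + 3| < delta gives both |w + 3| < 3/2 and |w + 3| < (9/2)eps, so |1/w + 1/3| < eps.

delta = min(3/2, (9/2)eps)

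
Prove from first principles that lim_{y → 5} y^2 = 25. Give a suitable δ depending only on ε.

Let ε > 0 be given. We seek δ > 0 with 0 < |y − 5| < δ ⇒ |y^2 − 25| < ε.
Factor: y^2 − 25 = (y − 5)(y + 5), so |y^2 − 25| = |y − 5|·|y + 5|.
Restrict δ ≤ 1. Then |y − 5| < 1 gives |y| < 6, so by the triangle inequality |y + 5| ≤ 6 + 5 = 11.
Hence |y^2 − 25| ≤ 11|y − 5|, which is < ε once |y − 5| < ε/11.
Take δ = min(1, ε/11). If 0 < |y − 5| < δ then both bounds hold and |y^2 − 25| ≤ 11|y − 5| < 11·(ε/11) = ε.

δ = min(1, ε/11)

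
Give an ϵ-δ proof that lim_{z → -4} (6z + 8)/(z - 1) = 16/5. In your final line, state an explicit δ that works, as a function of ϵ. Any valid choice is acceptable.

δ = min(5/2, (25/28)ϵ)

Fix ϵ > 0. We want δ > 0 with 0 < |z + 4| < δ ⇒ |(6z + 8)/(z - 1) − (16/5)| < ϵ.
Combining over a common denominator, (6z + 8)/(z - 1) − (16/5) = [(6z + 8)·(-5) − (-16)·(z - 1)] / [(-5)·(z - 1)] = -14(z + 4) / ((-5)(z - 1)).
So |(6z + 8)/(z - 1) − (16/5)| = 14|z + 4| / (5·|z − 1|).
Require δ ≤ 5/2, so |z − 1| ≥ |-5| − |z + 4| > 5 − 5/2 = 5/2.
Hence |(6z + 8)/(z - 1) − (16/5)| < 14|z + 4|/(5·(5/2)) = (28/25)|z + 4|, which is < ϵ once |z + 4| < (25/28)ϵ.
Take δ = min(5/2, (25/28)ϵ). Then 0 < |z + 4| < δ forces both bounds, so |(6z + 8)/(z - 1) − (16/5)| < ϵ.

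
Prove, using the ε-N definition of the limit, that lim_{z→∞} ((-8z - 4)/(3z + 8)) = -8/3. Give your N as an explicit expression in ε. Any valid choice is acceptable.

Suppose ε > 0. We seek N > 0 such that z > N implies |(-8z - 4)/(3z + 8) + 8/3| < ε.
(-8z - 4)/(3z + 8) + 8/3 = (3(-8z - 4) − (-8)(3z + 8)) / (3(3z + 8)) = 52/(3(3z + 8)).
For z > 0 we have 3z + 8 > 3z, so |(-8z - 4)/(3z + 8) + 8/3| = 52/(3(3z + 8)) < 52/(3·3z) = (52/9)/z.
Thus |(-8z - 4)/(3z + 8) + 8/3| < ε whenever z > (52/9)/ε.
Take N = (52/9)/ε. If z > N then |(-8z - 4)/(3z + 8) + 8/3| < (52/9)/z < ε.

N = (52/9)/ε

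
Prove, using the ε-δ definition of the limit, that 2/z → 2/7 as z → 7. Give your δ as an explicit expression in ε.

Fix ε > 0. We seek δ > 0 such that 0 < |z − 7| < δ implies |2/z − (2/7)| < ε.
|2/z − (2/7)| = 2·|7 − z|/(7·|z|) = 2|z − 7|/(7|z|).
Require δ ≤ 7/2 so that |z| > 7 − 7/2 = 7/2, hence 7|z| > 49/2.
Then |2/z − (2/7)| < 2|z − 7|/(49/2), which is < ε when |z − 7| < (49/4)ε.
Take δ = min(7/2, (49/4)ε). Then 0 < |z − 7| < δ gives both |z − 7| < 7/2 and |z − 7| < (49/4)ε, so |2/z − (2/7)| < ε.

δ = min(7/2, (49/4)ε)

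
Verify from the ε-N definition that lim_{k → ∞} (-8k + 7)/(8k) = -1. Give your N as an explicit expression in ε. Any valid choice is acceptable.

N = (7/8)/ε

Let ε > 0 be given. For k ≥ 1, |(-8k + 7)/(8k) + 1| = |56|/(8(8k)) = 56/(8(8k)).
Since 8k ≥ 8k for k ≥ 1, this is ≤ 56/(8·8k) = (7/8)/k.
So |(-8k + 7)/(8k) + 1| < ε whenever k > (7/8)/ε.
Take N = (7/8)/ε. If k > N then |(-8k + 7)/(8k) + 1| ≤ (7/8)/k < ε.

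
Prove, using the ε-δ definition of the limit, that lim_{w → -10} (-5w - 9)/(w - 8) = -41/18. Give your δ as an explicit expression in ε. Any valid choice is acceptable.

Let ε > 0. We want δ > 0 with 0 < |w + 10| < δ ⇒ |(-5w - 9)/(w - 8) + 41/18| < ε.
Combining over a common denominator, (-5w - 9)/(w - 8) + 41/18 = [(-5w - 9)·(-18) − 41·(w - 8)] / [(-18)·(w - 8)] = 49(w + 10) / ((-18)(w - 8)).
So |(-5w - 9)/(w - 8) + 41/18| = 49|w + 10| / (18·|w − 8|).
Restrict δ ≤ 9. Then |w + 10| < 9 gives |w − 8| = |(w + 10) + (-18)| ≥ 18 − 9 = 9.
Hence |(-5w - 9)/(w - 8) + 41/18| < 49|w + 10|/(18·9) = (49/162)|w + 10|, which is < ε once |w + 10| < (162/49)ε.
Take δ = min(9, (162/49)ε). Then 0 < |w + 10| < δ forces both bounds, so |(-5w - 9)/(w - 8) + 41/18| < ε.

δ = min(9, (162/49)ε)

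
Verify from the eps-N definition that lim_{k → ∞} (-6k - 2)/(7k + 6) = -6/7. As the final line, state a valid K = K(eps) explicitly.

Let eps > 0. For k ≥ 1, |(-6k - 2)/(7k + 6) + 6/7| = |22|/(7(7k + 6)) = 22/(7(7k + 6)).
Since 7k + 6 ≥ 7k for k ≥ 1, this is ≤ 22/(7·7k) = (22/49)/k.
So |(-6k - 2)/(7k + 6) + 6/7| < eps whenever k > (22/49)/eps.
Take K = (22/49)/eps. If k > K then |(-6k - 2)/(7k + 6) + 6/7| ≤ (22/49)/k < eps.

K = (22/49)/eps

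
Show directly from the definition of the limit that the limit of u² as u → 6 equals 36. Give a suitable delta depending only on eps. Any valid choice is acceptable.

Suppose eps > 0. We seek delta > 0 with 0 < |u − 6| < delta ⇒ |u² − 36| < eps.
Factor: u² − 36 = (u − 6)(u + 6), so |u² − 36| = |u − 6|·|u + 6|.
Restrict delta ≤ 1. Then |u − 6| < 1 gives |u| < 7, so by the triangle inequality |u + 6| ≤ 7 + 6 = 13.
Hence |u² − 36| ≤ 13|u − 6|, which is < eps once |u − 6| < eps/13.
Take delta = min(1, eps/13). If 0 < |u − 6| < delta then both bounds hold and |u² − 36| ≤ 13|u − 6| < 13·(eps/13) = eps.

delta = min(1, eps/13)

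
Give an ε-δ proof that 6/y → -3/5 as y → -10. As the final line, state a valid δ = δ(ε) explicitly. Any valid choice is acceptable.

Let ε > 0. We seek δ > 0 such that 0 < |y + 10| < δ implies |6/y + 3/5| < ε.
|6/y + 3/5| = 6·|-10 − y|/(10·|y|) = 6|y + 10|/(10|y|).
Restrict δ ≤ 5. Then |y + 10| < 5 gives |y| > 5, so 10|y| > 50.
Then |6/y + 3/5| < 6|y + 10|/50, which is < ε when |y + 10| < (25/3)ε.
Take δ = min(5, (25/3)ε). Then 0 < |y + 10| < δ gives both |y + 10| < 5 and |y + 10| < (25/3)ε, so |6/y + 3/5| < ε.

δ = min(5, (25/3)ε)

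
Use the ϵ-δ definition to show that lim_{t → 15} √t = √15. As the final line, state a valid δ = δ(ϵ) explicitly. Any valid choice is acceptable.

Let ϵ > 0. We want δ > 0 such that 0 < |t − 15| < δ implies |√t − √15| < ϵ.
Multiplying by the conjugate, |√t − √15| = |t − 15|/(√t + √15).
Restrict δ ≤ 15 so that |t − 15| < 15 forces t > 0, and then √t + √15 > √15.
Hence |√t − √15| < |t − 15|/√15, which is < ϵ once |t − 15| < √15·ϵ.
Take δ = min(15, √15·ϵ). If 0 < |t − 15| < δ then t > 0 and |√t − √15| < |t − 15|/√15 < ϵ.

δ = min(15, √15·ϵ)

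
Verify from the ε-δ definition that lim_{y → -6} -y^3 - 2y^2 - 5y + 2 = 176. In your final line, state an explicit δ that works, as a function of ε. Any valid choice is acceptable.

δ = min(1, ε/106)

Fix ε > 0. We want δ > 0 such that 0 < |y + 6| < δ implies |(-y^3 - 2y^2 - 5y + 2) − 176| < ε.
(-y^3 - 2y^2 - 5y + 2) − 176 = -y^3 - 2y^2 - 5y - 174 = (y + 6)(-y^2 + 4y - 29).
So |(-y^3 - 2y^2 - 5y + 2) − 176| = |y + 6|·|-y^2 + 4y - 29|.
Require δ ≤ 1. Then |y + 6| < 1 gives |y| < 7, and by the triangle inequality |-y^2 + 4y - 29| ≤ 7^2 + 4·7 + 29 = 106.
Hence |(-y^3 - 2y^2 - 5y + 2) − 176| ≤ 106|y + 6| < ε provided |y + 6| < ε/106.
Choosing δ = min(1, ε/106) ensures both conditions, hence |(-y^3 - 2y^2 - 5y + 2) − 176| < ε.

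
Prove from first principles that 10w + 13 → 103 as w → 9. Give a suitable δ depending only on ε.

δ = ε/10

Fix ε > 0. We need δ > 0 so that 0 < |w − 9| < δ implies |(10w + 13) − 103| < ε.
Since (10w + 13) − 103 = 10(w − 9), we have |(10w + 13) − 103| = 10|w − 9|.
So 10|w − 9| < ε exactly when |w − 9| < ε/10.
Take δ = ε/10. If 0 < |w − 9| < δ then |(10w + 13) − 103| = 10|w − 9| < 10·(ε/10) = ε.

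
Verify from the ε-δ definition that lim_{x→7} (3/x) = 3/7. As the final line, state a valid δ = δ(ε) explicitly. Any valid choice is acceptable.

Let ε > 0 be given. We seek δ > 0 such that 0 < |x − 7| < δ implies |3/x − (3/7)| < ε.
|3/x − (3/7)| = 3·|7 − x|/(7·|x|) = 3|x − 7|/(7|x|).
Require δ ≤ 7/2 so that |x| > 7 − 7/2 = 7/2, hence 7|x| > 49/2.
Then |3/x − (3/7)| < 3|x − 7|/(49/2), which is < ε when |x − 7| < (49/6)ε.
Take δ = min(7/2, (49/6)ε). Then 0 < |x − 7| < δ gives both |x − 7| < 7/2 and |x − 7| < (49/6)ε, so |3/x − (3/7)| < ε.

δ = min(7/2, (49/6)ε)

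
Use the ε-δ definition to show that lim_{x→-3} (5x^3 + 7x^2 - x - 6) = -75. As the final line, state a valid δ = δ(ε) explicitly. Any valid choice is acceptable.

δ = min(2, ε/188)

Let ε > 0. We want δ > 0 such that 0 < |x + 3| < δ implies |(5x^3 + 7x^2 - x - 6) + 75| < ε.
(5x^3 + 7x^2 - x - 6) + 75 = 5x^3 + 7x^2 - x + 69 = (x + 3)(5x^2 - 8x + 23).
So |(5x^3 + 7x^2 - x - 6) + 75| = |x + 3|·|5x^2 - 8x + 23|.
Assume first that |x + 3| < 2, so |x| < 5. Then |5x^2 - 8x + 23| ≤ 5·5^2 + 8·5 + 23 = 188.
Hence |(5x^3 + 7x^2 - x - 6) + 75| ≤ 188|x + 3| < ε provided |x + 3| < ε/188.
Take δ = min(2, ε/188). Then 0 < |x + 3| < δ gives both |x + 3| < 2 and |x + 3| < ε/188, so |(5x^3 + 7x^2 - x - 6) + 75| < ε.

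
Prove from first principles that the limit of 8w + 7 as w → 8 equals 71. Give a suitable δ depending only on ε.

Fix ε > 0. We need δ > 0 so that 0 < |w − 8| < δ implies |(8w + 7) − 71| < ε.
Since (8w + 7) − 71 = 8(w − 8), we have |(8w + 7) − 71| = 8|w − 8|.
So 8|w − 8| < ε exactly when |w − 8| < ε/8.
Take δ = ε/8. If 0 < |w − 8| < δ then |(8w + 7) − 71| = 8|w − 8| < 8·(ε/8) = ε.

δ = ε/8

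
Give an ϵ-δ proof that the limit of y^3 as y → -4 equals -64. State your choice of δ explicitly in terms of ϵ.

δ = min(1, ϵ/61)

Suppose ϵ > 0. We seek δ > 0 with 0 < |y + 4| < δ ⇒ |y^3 + 64| < ϵ.
Factor: y^3 + 64 = (y + 4)(y^2 - 4y + 16), so |y^3 + 64| = |y + 4|·|y^2 - 4y + 16|.
Restrict δ ≤ 1. Then |y + 4| < 1 gives |y| < 5, so by the triangle inequality |y^2 - 4y + 16| ≤ 5^2 + 4·5 + 16 = 61.
Hence |y^3 + 64| ≤ 61|y + 4|, which is < ϵ once |y + 4| < ϵ/61.
Take δ = min(1, ϵ/61). If 0 < |y + 4| < δ then both bounds hold and |y^3 + 64| ≤ 61|y + 4| < 61·(ϵ/61) = ϵ.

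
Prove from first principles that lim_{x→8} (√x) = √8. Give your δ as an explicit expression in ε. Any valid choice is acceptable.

Let ε > 0. We want δ > 0 such that 0 < |x − 8| < δ implies |√x − √8| < ε.
Multiplying by the conjugate, |√x − √8| = |x − 8|/(√x + √8).
Restrict δ ≤ 8 so that |x − 8| < 8 forces x > 0, and then √x + √8 > √8.
Hence |√x − √8| < |x − 8|/√8, which is < ε once |x − 8| < √8·ε.
Take δ = min(8, √8·ε). If 0 < |x − 8| < δ then x > 0 and |√x − √8| < |x − 8|/√8 < ε.

δ = min(8, √8·ε)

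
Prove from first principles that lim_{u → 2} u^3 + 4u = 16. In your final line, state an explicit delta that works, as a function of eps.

Let eps > 0. We want delta > 0 such that 0 < |u − 2| < delta implies |(u^3 + 4u) − 16| < eps.
(u^3 + 4u) − 16 = u^3 + 4u - 16 = (u − 2)(u^2 + 2u + 8).
So |(u^3 + 4u) − 16| = |u − 2|·|u^2 + 2u + 8|.
Require delta ≤ 1. Then |u − 2| < 1 gives |u| < 3, and by the triangle inequality |u^2 + 2u + 8| ≤ 3^2 + 2·3 + 8 = 23.
Hence |(u^3 + 4u) − 16| ≤ 23|u − 2| < eps provided |u − 2| < eps/23.
Choosing delta = min(1, eps/23) ensures both conditions, hence |(u^3 + 4u) − 16| < eps.

delta = min(1, eps/23)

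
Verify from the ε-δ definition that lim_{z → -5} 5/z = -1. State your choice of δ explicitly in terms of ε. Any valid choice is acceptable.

δ = min(5/2, (5/2)ε)

Fix ε > 0. We seek δ > 0 such that 0 < |z + 5| < δ implies |5/z + 1| < ε.
|5/z + 1| = 5·|-5 − z|/(5·|z|) = 5|z + 5|/(5|z|).
Restrict δ ≤ 5/2. Then |z + 5| < 5/2 gives |z| > 5/2, so 5|z| > 25/2.
Then |5/z + 1| < 5|z + 5|/(25/2), which is < ε when |z + 5| < (5/2)ε.
Take δ = min(5/2, (5/2)ε). Then 0 < |z + 5| < δ gives both |z + 5| < 5/2 and |z + 5| < (5/2)ε, so |5/z + 1| < ε.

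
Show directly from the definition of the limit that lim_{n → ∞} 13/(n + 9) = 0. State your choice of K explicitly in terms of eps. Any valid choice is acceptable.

K = 13/eps

Let eps > 0 be given. For n ≥ 1, |13/(n + 9) − 0| = 13/(n + 9) ≤ 13/n.
We need 13/n < eps, i.e. n > 13/eps.
Take K = 13/eps. If n > K then |13/(n + 9)| ≤ 13/n < eps.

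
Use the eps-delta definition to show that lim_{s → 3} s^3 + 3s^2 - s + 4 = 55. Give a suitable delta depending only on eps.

delta = min(2, eps/72)

Fix eps > 0. We want delta > 0 such that 0 < |s − 3| < delta implies |(s^3 + 3s^2 - s + 4) − 55| < eps.
(s^3 + 3s^2 - s + 4) − 55 = s^3 + 3s^2 - s - 51 = (s − 3)(s^2 + 6s + 17).
So |(s^3 + 3s^2 - s + 4) − 55| = |s − 3|·|s^2 + 6s + 17|.
Assume first that |s − 3| < 2, so |s| < 5. Then |s^2 + 6s + 17| ≤ 5^2 + 6·5 + 17 = 72.
Hence |(s^3 + 3s^2 - s + 4) − 55| ≤ 72|s − 3| < eps provided |s − 3| < eps/72.
Take delta = min(2, eps/72). Then 0 < |s − 3| < delta gives both |s − 3| < 2 and |s − 3| < eps/72, so |(s^3 + 3s^2 - s + 4) − 55| < eps.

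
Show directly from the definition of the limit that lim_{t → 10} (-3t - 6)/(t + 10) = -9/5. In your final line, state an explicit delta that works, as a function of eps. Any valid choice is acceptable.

Let eps > 0. We want delta > 0 with 0 < |t − 10| < delta ⇒ |(-3t - 6)/(t + 10) + 9/5| < eps.
Combining over a common denominator, (-3t - 6)/(t + 10) + 9/5 = [(-3t - 6)·20 − (-36)·(t + 10)] / [20·(t + 10)] = -24(t − 10) / (20(t + 10)).
So |(-3t - 6)/(t + 10) + 9/5| = 24|t − 10| / (20·|t + 10|).
Require delta ≤ 10, so |t + 10| ≥ |20| − |t − 10| > 20 − 10 = 10.
Hence |(-3t - 6)/(t + 10) + 9/5| < 24|t − 10|/(20·10) = (3/25)|t − 10|, which is < eps once |t − 10| < (25/3)eps.
Take delta = min(10, (25/3)eps). Then 0 < |t − 10| < delta forces both bounds, so |(-3t - 6)/(t + 10) + 9/5| < eps.

delta = min(10, (25/3)eps)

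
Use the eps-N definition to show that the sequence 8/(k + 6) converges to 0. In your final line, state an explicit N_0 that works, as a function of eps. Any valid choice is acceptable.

Let eps > 0. For k ≥ 1, |8/(k + 6) − 0| = 8/(k + 6) ≤ 8/k.
We need 8/k < eps, i.e. k > 8/eps.
Take N_0 = 8/eps. If k > N_0 then |8/(k + 6)| ≤ 8/k < eps.

N_0 = 8/eps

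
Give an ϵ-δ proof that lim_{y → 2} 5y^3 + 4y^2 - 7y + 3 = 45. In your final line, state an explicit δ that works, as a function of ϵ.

δ = min(2, ϵ/157)

Let ϵ > 0 be given. We want δ > 0 such that 0 < |y − 2| < δ implies |(5y^3 + 4y^2 - 7y + 3) − 45| < ϵ.
(5y^3 + 4y^2 - 7y + 3) − 45 = 5y^3 + 4y^2 - 7y - 42 = (y − 2)(5y^2 + 14y + 21).
So |(5y^3 + 4y^2 - 7y + 3) − 45| = |y − 2|·|5y^2 + 14y + 21|.
Require δ ≤ 2. Then |y − 2| < 2 gives |y| < 4, and by the triangle inequality |5y^2 + 14y + 21| ≤ 5·4^2 + 14·4 + 21 = 157.
Hence |(5y^3 + 4y^2 - 7y + 3) − 45| ≤ 157|y − 2| < ϵ provided |y − 2| < ϵ/157.
Choosing δ = min(2, ϵ/157) ensures both conditions, hence |(5y^3 + 4y^2 - 7y + 3) − 45| < ϵ.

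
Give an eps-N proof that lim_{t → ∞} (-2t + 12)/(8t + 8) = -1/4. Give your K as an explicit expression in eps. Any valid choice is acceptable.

K = (7/4)/eps

Let eps > 0 be given. We seek K > 0 such that t > K implies |(-2t + 12)/(8t + 8) + 1/4| < eps.
(-2t + 12)/(8t + 8) + 1/4 = (8(-2t + 12) − (-2)(8t + 8)) / (8(8t + 8)) = 112/(8(8t + 8)).
For t > 0 we have 8t + 8 > 8t, so |(-2t + 12)/(8t + 8) + 1/4| = 112/(8(8t + 8)) < 112/(8·8t) = (7/4)/t.
Thus |(-2t + 12)/(8t + 8) + 1/4| < eps whenever t > (7/4)/eps.
Take K = (7/4)/eps. If t > K then |(-2t + 12)/(8t + 8) + 1/4| < (7/4)/t < eps.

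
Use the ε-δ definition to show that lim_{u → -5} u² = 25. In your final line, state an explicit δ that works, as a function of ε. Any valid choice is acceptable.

δ = min(1, ε/11)

Let ε > 0 be given. We seek δ > 0 with 0 < |u + 5| < δ ⇒ |u² − 25| < ε.
Factor: u² − 25 = (u + 5)(u - 5), so |u² − 25| = |u + 5|·|u - 5|.
Impose δ ≤ 1 so that |u| < 6; then |u - 5| ≤ 11.
Hence |u² − 25| ≤ 11|u + 5|, which is < ε once |u + 5| < ε/11.
Take δ = min(1, ε/11). If 0 < |u + 5| < δ then both bounds hold and |u² − 25| ≤ 11|u + 5| < 11·(ε/11) = ε.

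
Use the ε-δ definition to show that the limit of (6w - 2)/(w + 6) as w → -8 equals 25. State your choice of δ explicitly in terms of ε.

Let ε > 0. We want δ > 0 with 0 < |w + 8| < δ ⇒ |(6w - 2)/(w + 6) − 25| < ε.
Combining over a common denominator, (6w - 2)/(w + 6) − 25 = [(6w - 2)·(-2) − (-50)·(w + 6)] / [(-2)·(w + 6)] = 38(w + 8) / ((-2)(w + 6)).
So |(6w - 2)/(w + 6) − 25| = 38|w + 8| / (2·|w + 6|).
Require δ ≤ 1, so |w + 6| ≥ |-2| − |w + 8| > 2 − 1 = 1.
Hence |(6w - 2)/(w + 6) − 25| < 38|w + 8|/(2·1) = 19|w + 8|, which is < ε once |w + 8| < (1/19)ε.
Take δ = min(1, (1/19)ε). Then 0 < |w + 8| < δ forces both bounds, so |(6w - 2)/(w + 6) − 25| < ε.

δ = min(1, (1/19)ε)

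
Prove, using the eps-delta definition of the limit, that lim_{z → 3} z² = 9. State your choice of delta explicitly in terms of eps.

delta = min(1, eps/7)

Suppose eps > 0. We seek delta > 0 with 0 < |z − 3| < delta ⇒ |z² − 9| < eps.
Factor: z² − 9 = (z − 3)(z + 3), so |z² − 9| = |z − 3|·|z + 3|.
Restrict delta ≤ 1. Then |z − 3| < 1 gives |z| < 4, so by the triangle inequality |z + 3| ≤ 4 + 3 = 7.
Hence |z² − 9| ≤ 7|z − 3|, which is < eps once |z − 3| < eps/7.
Take delta = min(1, eps/7). If 0 < |z − 3| < delta then both bounds hold and |z² − 9| ≤ 7|z − 3| < 7·(eps/7) = eps.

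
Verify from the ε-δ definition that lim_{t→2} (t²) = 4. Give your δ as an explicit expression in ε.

Let ε > 0 be given. We seek δ > 0 with 0 < |t − 2| < δ ⇒ |t² − 4| < ε.
Factor: t² − 4 = (t − 2)(t + 2), so |t² − 4| = |t − 2|·|t + 2|.
Impose δ ≤ 1 so that |t| < 3; then |t + 2| ≤ 5.
Hence |t² − 4| ≤ 5|t − 2|, which is < ε once |t − 2| < ε/5.
Take δ = min(1, ε/5). If 0 < |t − 2| < δ then both bounds hold and |t² − 4| ≤ 5|t − 2| < 5·(ε/5) = ε.

δ = min(1, ε/5)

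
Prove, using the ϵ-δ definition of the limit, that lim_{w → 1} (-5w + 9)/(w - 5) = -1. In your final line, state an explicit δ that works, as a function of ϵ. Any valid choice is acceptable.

δ = min(2, (1/2)ϵ)

Suppose ϵ > 0. We want δ > 0 with 0 < |w − 1| < δ ⇒ |(-5w + 9)/(w - 5) + 1| < ϵ.
Combining over a common denominator, (-5w + 9)/(w - 5) + 1 = [(-5w + 9)·(-4) − 4·(w - 5)] / [(-4)·(w - 5)] = 16(w − 1) / ((-4)(w - 5)).
So |(-5w + 9)/(w - 5) + 1| = 16|w − 1| / (4·|w − 5|).
Require δ ≤ 2, so |w − 5| ≥ |-4| − |w − 1| > 4 − 2 = 2.
Hence |(-5w + 9)/(w - 5) + 1| < 16|w − 1|/(4·2) = 2|w − 1|, which is < ϵ once |w − 1| < (1/2)ϵ.
Take δ = min(2, (1/2)ϵ). Then 0 < |w − 1| < δ forces both bounds, so |(-5w + 9)/(w - 5) + 1| < ϵ.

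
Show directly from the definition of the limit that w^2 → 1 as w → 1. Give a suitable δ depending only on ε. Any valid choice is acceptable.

δ = min(2, ε/4)

Suppose ε > 0. We seek δ > 0 with 0 < |w − 1| < δ ⇒ |w^2 − 1| < ε.
Factor: w^2 − 1 = (w − 1)(w + 1), so |w^2 − 1| = |w − 1|·|w + 1|.
Restrict δ ≤ 2. Then |w − 1| < 2 gives |w| < 3, so by the triangle inequality |w + 1| ≤ 3 + 1 = 4.
Hence |w^2 − 1| ≤ 4|w − 1|, which is < ε once |w − 1| < ε/4.
Take δ = min(2, ε/4). If 0 < |w − 1| < δ then both bounds hold and |w^2 − 1| ≤ 4|w − 1| < 4·(ε/4) = ε.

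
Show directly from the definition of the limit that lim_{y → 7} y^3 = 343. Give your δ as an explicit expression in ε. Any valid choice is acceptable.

Suppose ε > 0. We seek δ > 0 with 0 < |y − 7| < δ ⇒ |y^3 − 343| < ε.
Factor: y^3 − 343 = (y − 7)(y^2 + 7y + 49), so |y^3 − 343| = |y − 7|·|y^2 + 7y + 49|.
Impose δ ≤ 1 so that |y| < 8; then |y^2 + 7y + 49| ≤ 169.
Hence |y^3 − 343| ≤ 169|y − 7|, which is < ε once |y − 7| < ε/169.
Take δ = min(1, ε/169). If 0 < |y − 7| < δ then both bounds hold and |y^3 − 343| ≤ 169|y − 7| < 169·(ε/169) = ε.

δ = min(1, ε/169)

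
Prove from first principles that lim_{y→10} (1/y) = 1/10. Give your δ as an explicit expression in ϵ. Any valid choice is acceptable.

Let ϵ > 0. We seek δ > 0 such that 0 < |y − 10| < δ implies |1/y − (1/10)| < ϵ.
|1/y − (1/10)| = |10 − y|/(10·|y|) = |y − 10|/(10|y|).
Restrict δ ≤ 5. Then |y − 10| < 5 gives |y| > 5, so 10|y| > 50.
Then |1/y − (1/10)| < |y − 10|/50, which is < ϵ when |y − 10| < 50ϵ.
Take δ = min(5, 50ϵ). Then 0 < |y − 10| < δ gives both |y − 10| < 5 and |y − 10| < 50ϵ, so |1/y − (1/10)| < ϵ.

δ = min(5, 50ϵ)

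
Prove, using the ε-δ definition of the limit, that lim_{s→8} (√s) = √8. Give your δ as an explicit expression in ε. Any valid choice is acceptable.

δ = min(8, √8·ε)

Let ε > 0. We want δ > 0 such that 0 < |s − 8| < δ implies |√s − √8| < ε.
Rationalise: √s − √8 = (s − 8)/(√s + √8), so |√s − √8| = |s − 8|/(√s + √8).
Restrict δ ≤ 8 so that |s − 8| < 8 forces s > 0, and then √s + √8 > √8.
Hence |√s − √8| < |s − 8|/√8, which is < ε once |s − 8| < √8·ε.
Take δ = min(8, √8·ε). If 0 < |s − 8| < δ then s > 0 and |√s − √8| < |s − 8|/√8 < ε.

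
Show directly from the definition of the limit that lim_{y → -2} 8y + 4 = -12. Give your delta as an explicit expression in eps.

Let eps > 0. We need delta > 0 so that 0 < |y + 2| < delta implies |(8y + 4) + 12| < eps.
Since (8y + 4) + 12 = 8(y + 2), we have |(8y + 4) + 12| = 8|y + 2|.
So 8|y + 2| < eps exactly when |y + 2| < eps/8.
Take delta = eps/8. If 0 < |y + 2| < delta then |(8y + 4) + 12| = 8|y + 2| < 8·(eps/8) = eps.

delta = eps/8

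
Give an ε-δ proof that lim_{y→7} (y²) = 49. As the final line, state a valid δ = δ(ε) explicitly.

δ = min(1, ε/15)

Let ε > 0. We seek δ > 0 with 0 < |y − 7| < δ ⇒ |y² − 49| < ε.
Factor: y² − 49 = (y − 7)(y + 7), so |y² − 49| = |y − 7|·|y + 7|.
Impose δ ≤ 1 so that |y| < 8; then |y + 7| ≤ 15.
Hence |y² − 49| ≤ 15|y − 7|, which is < ε once |y − 7| < ε/15.
Take δ = min(1, ε/15). If 0 < |y − 7| < δ then both bounds hold and |y² − 49| ≤ 15|y − 7| < 15·(ε/15) = ε.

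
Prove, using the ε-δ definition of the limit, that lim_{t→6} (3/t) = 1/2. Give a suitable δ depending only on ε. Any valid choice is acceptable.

δ = min(3, 6ε)

Suppose ε > 0. We seek δ > 0 such that 0 < |t − 6| < δ implies |3/t − (1/2)| < ε.
|3/t − (1/2)| = 3·|6 − t|/(6·|t|) = 3|t − 6|/(6|t|).
Require δ ≤ 3 so that |t| > 6 − 3 = 3, hence 6|t| > 18.
Then |3/t − (1/2)| < 3|t − 6|/18, which is < ε when |t − 6| < 6ε.
Take δ = min(3, 6ε). Then 0 < |t − 6| < δ gives both |t − 6| < 3 and |t − 6| < 6ε, so |3/t − (1/2)| < ε.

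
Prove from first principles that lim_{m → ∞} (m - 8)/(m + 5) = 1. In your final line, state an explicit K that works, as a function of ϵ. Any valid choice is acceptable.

K = 13/ϵ

Suppose ϵ > 0. For m ≥ 1, |(m - 8)/(m + 5) − 1| = |-13|/((m + 5)) = 13/((m + 5)).
Since m + 5 ≥ m for m ≥ 1, this is ≤ 13/(m) = 13/m.
So |(m - 8)/(m + 5) − 1| < ϵ whenever m > 13/ϵ.
Take K = 13/ϵ. If m > K then |(m - 8)/(m + 5) − 1| ≤ 13/m < ϵ.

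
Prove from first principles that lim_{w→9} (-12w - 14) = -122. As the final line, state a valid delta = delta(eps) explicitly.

Let eps > 0 be given. We need delta > 0 so that 0 < |w − 9| < delta implies |(-12w - 14) + 122| < eps.
Since (-12w - 14) + 122 = -12(w − 9), we have |(-12w - 14) + 122| = 12|w − 9|.
Thus it suffices that |w − 9| < eps/12.
Take delta = eps/12. If 0 < |w − 9| < delta then |(-12w - 14) + 122| = 12|w − 9| < 12·(eps/12) = eps.

delta = eps/12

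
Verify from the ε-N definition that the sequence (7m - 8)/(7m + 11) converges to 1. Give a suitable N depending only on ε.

Let ε > 0 be given. For m ≥ 1, |(7m - 8)/(7m + 11) − 1| = |-133|/(7(7m + 11)) = 133/(7(7m + 11)).
Since 7m + 11 ≥ 7m for m ≥ 1, this is ≤ 133/(7·7m) = (19/7)/m.
So |(7m - 8)/(7m + 11) − 1| < ε whenever m > (19/7)/ε.
Take N = (19/7)/ε. If m > N then |(7m - 8)/(7m + 11) − 1| ≤ (19/7)/m < ε.

N = (19/7)/ε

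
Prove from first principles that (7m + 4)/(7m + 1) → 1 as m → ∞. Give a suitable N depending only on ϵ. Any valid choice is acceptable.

N = (3/7)/ϵ

Suppose ϵ > 0. For m ≥ 1, |(7m + 4)/(7m + 1) − 1| = |21|/(7(7m + 1)) = 21/(7(7m + 1)).
Since 7m + 1 ≥ 7m for m ≥ 1, this is ≤ 21/(7·7m) = (3/7)/m.
So |(7m + 4)/(7m + 1) − 1| < ϵ whenever m > (3/7)/ϵ.
Take N = (3/7)/ϵ. If m > N then |(7m + 4)/(7m + 1) − 1| ≤ (3/7)/m < ϵ.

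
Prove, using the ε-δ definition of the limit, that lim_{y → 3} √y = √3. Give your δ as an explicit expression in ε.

δ = min(3, √3·ε)

Suppose ε > 0. We want δ > 0 such that 0 < |y − 3| < δ implies |√y − √3| < ε.
Multiplying by the conjugate, |√y − √3| = |y − 3|/(√y + √3).
Restrict δ ≤ 3 so that |y − 3| < 3 forces y > 0, and then √y + √3 > √3.
Hence |√y − √3| < |y − 3|/√3, which is < ε once |y − 3| < √3·ε.
Take δ = min(3, √3·ε). If 0 < |y − 3| < δ then y > 0 and |√y − √3| < |y − 3|/√3 < ε.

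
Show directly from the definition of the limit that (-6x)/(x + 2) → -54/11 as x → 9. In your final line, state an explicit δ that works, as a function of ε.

δ = min(11/2, (121/24)ε)

Let ε > 0 be given. We want δ > 0 with 0 < |x − 9| < δ ⇒ |(-6x)/(x + 2) + 54/11| < ε.
Combining over a common denominator, (-6x)/(x + 2) + 54/11 = [(-6x)·11 − (-54)·(x + 2)] / [11·(x + 2)] = -12(x − 9) / (11(x + 2)).
So |(-6x)/(x + 2) + 54/11| = 12|x − 9| / (11·|x + 2|).
Require δ ≤ 11/2, so |x + 2| ≥ |11| − |x − 9| > 11 − 11/2 = 11/2.
Hence |(-6x)/(x + 2) + 54/11| < 12|x − 9|/(11·(11/2)) = (24/121)|x − 9|, which is < ε once |x − 9| < (121/24)ε.
Take δ = min(11/2, (121/24)ε). Then 0 < |x − 9| < δ forces both bounds, so |(-6x)/(x + 2) + 54/11| < ε.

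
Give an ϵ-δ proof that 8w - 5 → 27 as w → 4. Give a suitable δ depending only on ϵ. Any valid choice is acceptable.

Let ϵ > 0. We need δ > 0 so that 0 < |w − 4| < δ implies |(8w - 5) − 27| < ϵ.
|(8w - 5) − 27| = |8w - 32| = 8|w − 4|.
Thus it suffices that |w − 4| < ϵ/8.
Choosing δ = ϵ/8 gives |(8w - 5) − 27| = 8|w − 4| < ϵ whenever |w − 4| < δ.

δ = ϵ/8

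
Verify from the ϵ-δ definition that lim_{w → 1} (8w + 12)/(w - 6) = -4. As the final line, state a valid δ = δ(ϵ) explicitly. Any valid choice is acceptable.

Let ϵ > 0 be given. We want δ > 0 with 0 < |w − 1| < δ ⇒ |(8w + 12)/(w - 6) + 4| < ϵ.
Combining over a common denominator, (8w + 12)/(w - 6) + 4 = [(8w + 12)·(-5) − 20·(w - 6)] / [(-5)·(w - 6)] = -60(w − 1) / ((-5)(w - 6)).
So |(8w + 12)/(w - 6) + 4| = 60|w − 1| / (5·|w − 6|).
Require δ ≤ 5/2, so |w − 6| ≥ |-5| − |w − 1| > 5 − 5/2 = 5/2.
Hence |(8w + 12)/(w - 6) + 4| < 60|w − 1|/(5·(5/2)) = (24/5)|w − 1|, which is < ϵ once |w − 1| < (5/24)ϵ.
Take δ = min(5/2, (5/24)ϵ). Then 0 < |w − 1| < δ forces both bounds, so |(8w + 12)/(w - 6) + 4| < ϵ.

δ = min(5/2, (5/24)ϵ)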